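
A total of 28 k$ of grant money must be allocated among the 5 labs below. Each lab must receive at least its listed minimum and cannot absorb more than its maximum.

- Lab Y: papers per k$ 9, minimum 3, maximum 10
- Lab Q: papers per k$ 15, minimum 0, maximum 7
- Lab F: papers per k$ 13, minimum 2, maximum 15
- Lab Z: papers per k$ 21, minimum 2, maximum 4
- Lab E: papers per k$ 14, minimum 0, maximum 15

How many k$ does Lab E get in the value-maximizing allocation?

Meeting every minimum uses 3+0+2+2+0 = 7 k$, leaving 21.
Highest papers per k$ first: Lab Z 21 > Lab Q 15 > Lab E 14 > Lab F 13 > Lab Y 9.
Lab Z takes 2 more to reach its cap of 4 → 19 left.
Lab Q takes 7 more to reach its cap of 7 → 12 left.
Lab E has room for 15 more but only 12 remain, so it gets 12.

12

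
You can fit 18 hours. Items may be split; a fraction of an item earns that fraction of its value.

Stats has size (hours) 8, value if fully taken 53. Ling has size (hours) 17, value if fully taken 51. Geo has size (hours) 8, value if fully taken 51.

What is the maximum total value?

110

Best value per unit of size first: Stats 53/8≈6.62, Geo 51/8≈6.38, Ling 51/17≈3.
All 8 hours of Stats fit (value 53) ; 10 remain.
All 8 hours of Geo fit (value 51) ; 2 remain.
Fill the last 2 hours with part of Ling: 2/17 of it earns 6.
Total value = 110.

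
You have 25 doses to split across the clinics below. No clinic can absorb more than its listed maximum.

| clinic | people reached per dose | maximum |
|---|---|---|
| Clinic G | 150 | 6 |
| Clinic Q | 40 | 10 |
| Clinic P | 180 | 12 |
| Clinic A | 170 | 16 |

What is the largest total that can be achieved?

Order the clinics by people reached per dose: Clinic P 180 > Clinic A 170 > Clinic G 150 > Clinic Q 40.
Give Clinic P 12 to hit its cap of 12 ; 13 left.
Only 13 left; Clinic A takes them to reach 13.
Total = 180×12 + 170×13 = 4370.

4370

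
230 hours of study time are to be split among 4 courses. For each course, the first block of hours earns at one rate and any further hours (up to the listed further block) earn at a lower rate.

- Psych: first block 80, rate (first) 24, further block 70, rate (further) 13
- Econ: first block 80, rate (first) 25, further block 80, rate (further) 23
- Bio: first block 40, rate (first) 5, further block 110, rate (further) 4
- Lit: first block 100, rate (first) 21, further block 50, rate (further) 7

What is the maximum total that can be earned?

5530

Rank every tier by rate: Econ/tier1 25 > Psych/tier1 24 > Econ/tier2 23 > Lit/tier1 21 > Psych/tier2 13 > Lit/tier2 7 > Bio/tier1 5 > Bio/tier2 4.
Econ tier1 at 25: fill all 80 → 150 left.
Psych tier1 at 24: fill all 80 → 70 left.
Econ/tier2: +70 of 80 at 23; pool empty.
Total = 25×80 + 24×80 + 23×70 = 5530.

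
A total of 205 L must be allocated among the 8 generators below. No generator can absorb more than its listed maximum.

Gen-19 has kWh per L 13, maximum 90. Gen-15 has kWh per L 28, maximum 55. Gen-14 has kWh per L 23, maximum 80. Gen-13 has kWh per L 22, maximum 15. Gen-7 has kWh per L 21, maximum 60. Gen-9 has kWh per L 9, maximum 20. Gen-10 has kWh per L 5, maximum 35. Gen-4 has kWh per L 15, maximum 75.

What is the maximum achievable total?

Highest kWh per L first: Gen-15 28 > Gen-14 23 > Gen-13 22 > Gen-7 21 > Gen-4 15 > Gen-19 13 > Gen-9 9 > Gen-10 5.
Give Gen-15 55 to hit its cap of 55 → 150 left.
Gen-14 takes 80 to reach its cap of 80 → 70 left.
Gen-13 takes 15 to reach its cap of 15 → 55 left.
Only 55 left; Gen-7 takes them to reach 55.
Total = 28×55 + 23×80 + 22×15 + 21×55 = 4865.

4865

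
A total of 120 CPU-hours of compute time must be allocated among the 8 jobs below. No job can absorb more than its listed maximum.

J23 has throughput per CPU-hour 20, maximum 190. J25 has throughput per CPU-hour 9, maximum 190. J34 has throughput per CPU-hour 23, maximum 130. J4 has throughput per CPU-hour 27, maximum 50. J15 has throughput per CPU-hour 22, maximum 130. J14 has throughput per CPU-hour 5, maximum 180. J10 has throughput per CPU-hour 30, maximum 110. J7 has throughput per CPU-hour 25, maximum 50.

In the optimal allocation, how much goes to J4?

10

Highest throughput per CPU-hour first: J10 30 > J4 27 > J7 25 > J34 23 > J15 22 > J23 20 > J25 9 > J14 5.
J10: +110 to 110 (cap) — 10 left.
J4: +10 (room for 50) → 10. Pool exhausted.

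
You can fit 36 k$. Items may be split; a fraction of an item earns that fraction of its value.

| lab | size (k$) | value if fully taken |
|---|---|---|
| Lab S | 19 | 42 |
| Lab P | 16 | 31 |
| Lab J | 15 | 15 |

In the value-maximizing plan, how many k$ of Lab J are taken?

Rank by value-to-size ratio: Lab S 42/19≈2.21, Lab P 31/16≈1.94, Lab J 15/15≈1.
Take all of Lab S (19 k$, value 42) ; 17 k$ left.
Take all of Lab P (16 k$, value 31) ; 1 k$ left.
Fill the last 1 k$ with part of Lab J: 1/15 of it earns 1.

1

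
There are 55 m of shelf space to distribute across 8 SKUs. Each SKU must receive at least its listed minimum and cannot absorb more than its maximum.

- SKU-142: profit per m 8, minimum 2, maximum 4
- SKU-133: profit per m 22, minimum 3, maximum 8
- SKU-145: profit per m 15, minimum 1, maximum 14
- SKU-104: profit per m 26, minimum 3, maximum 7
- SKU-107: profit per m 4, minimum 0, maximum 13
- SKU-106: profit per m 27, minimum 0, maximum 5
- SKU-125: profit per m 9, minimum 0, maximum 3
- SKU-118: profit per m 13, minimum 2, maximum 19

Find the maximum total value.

Meeting every minimum uses 2+3+1+3+0+0+0+2 = 11 m, leaving 44.
Rank by profit per m: SKU-106 27 > SKU-104 26 > SKU-133 22 > SKU-145 15 > SKU-118 13 > SKU-125 9 > SKU-142 8 > SKU-107 4.
Give SKU-106 5 more to hit its cap of 5 ; 39 left.
Give SKU-104 4 more to hit its cap of 7 ; 35 left.
SKU-133 takes 5 more to reach its cap of 8 ; 30 left.
SKU-145: +13 to 14 (cap) ; 17 left.
SKU-118 takes 17 more to reach its cap of 19 ; 0 left.
Total = 8×2 + 22×8 + 15×14 + 26×7 + 27×5 + 13×19 = 966.

966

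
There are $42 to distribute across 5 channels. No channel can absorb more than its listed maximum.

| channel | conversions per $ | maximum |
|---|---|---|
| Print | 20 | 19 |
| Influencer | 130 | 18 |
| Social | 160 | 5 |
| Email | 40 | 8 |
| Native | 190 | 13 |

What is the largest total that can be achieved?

Highest conversions per $ first: Native 190 > Social 160 > Influencer 130 > Email 40 > Print 20.
Give Native 13 to hit its cap of 13 → 29 left.
Social: +5 to 5 (cap) → 24 left.
Give Influencer 18 to hit its cap of 18 → 6 left.
Only 6 left; Email takes them to reach 6.
Total = 130×18 + 160×5 + 40×6 + 190×13 = 5850.

5850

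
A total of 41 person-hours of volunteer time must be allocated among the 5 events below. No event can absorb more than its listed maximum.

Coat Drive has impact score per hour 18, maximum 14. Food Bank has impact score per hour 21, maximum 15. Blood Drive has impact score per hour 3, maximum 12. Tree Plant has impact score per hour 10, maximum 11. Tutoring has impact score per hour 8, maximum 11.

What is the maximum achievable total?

685

Order the events by impact score per hour: Food Bank 21 > Coat Drive 18 > Tree Plant 10 > Tutoring 8 > Blood Drive 3.
Give Food Bank 15 to hit its cap of 15 → 26 left.
Give Coat Drive 14 to hit its cap of 14 → 12 left.
Tree Plant takes 11 to reach its cap of 11 → 1 left.
Tutoring: +1 (room for 11) → 1. Pool exhausted.
Total = 18×14 + 21×15 + 10×11 + 8×1 = 685.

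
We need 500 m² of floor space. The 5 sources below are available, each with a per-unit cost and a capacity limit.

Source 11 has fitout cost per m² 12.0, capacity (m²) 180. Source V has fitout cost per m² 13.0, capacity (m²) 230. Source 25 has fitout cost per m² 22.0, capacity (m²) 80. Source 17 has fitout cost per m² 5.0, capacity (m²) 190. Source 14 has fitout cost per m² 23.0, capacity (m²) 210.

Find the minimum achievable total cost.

Use sources in increasing cost order.
Source 17 (5.0): use full 190 ; 310 m² to go.
Source 11 (12.0): use full 180 ; 130 m² to go.
Source V (13.0): take the remaining 130 ; done.
Source 25, Source 14: unused.
Cost = 190×5.0 + 180×12.0 + 130×13.0 = 4800.

4800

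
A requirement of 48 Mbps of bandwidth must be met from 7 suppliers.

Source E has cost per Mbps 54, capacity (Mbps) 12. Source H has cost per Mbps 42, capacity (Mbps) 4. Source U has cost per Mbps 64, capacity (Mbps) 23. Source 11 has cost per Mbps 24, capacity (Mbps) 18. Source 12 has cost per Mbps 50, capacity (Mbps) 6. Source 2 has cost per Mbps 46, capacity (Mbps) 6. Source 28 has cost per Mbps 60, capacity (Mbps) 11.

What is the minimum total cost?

Use suppliers in increasing cost order.
Take 18 from Source 11 at 24 → need 30 more.
Source H (42): use full 4 → 26 Mbps to go.
Source 2 at 46: take all 6 Mbps → 20 still needed.
Take 6 from Source 12 at 50 → need 14 more.
Take 12 from Source E at 54 → need 2 more.
Source 28 at 60: take 2 of its 11 → requirement met.
Source U: unused.
Cost = 18×24 + 4×42 + 6×46 + 6×50 + 12×54 + 2×60 = 1944.

1944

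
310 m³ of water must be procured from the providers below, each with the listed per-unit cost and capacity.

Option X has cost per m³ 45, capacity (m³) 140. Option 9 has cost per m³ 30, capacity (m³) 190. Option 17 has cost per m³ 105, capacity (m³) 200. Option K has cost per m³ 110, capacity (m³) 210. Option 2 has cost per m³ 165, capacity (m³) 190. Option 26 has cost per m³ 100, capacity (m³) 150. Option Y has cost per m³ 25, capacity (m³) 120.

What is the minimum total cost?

Fill from the cheapest provider first.
Option Y (25): use full 120 → 190 m³ to go.
Take 190 from Option 9 at 30 → need 0 more.
Option X, Option 26, Option 17, Option K, Option 2: unused.
Cost = 120×25 + 190×30 = 8700.

8700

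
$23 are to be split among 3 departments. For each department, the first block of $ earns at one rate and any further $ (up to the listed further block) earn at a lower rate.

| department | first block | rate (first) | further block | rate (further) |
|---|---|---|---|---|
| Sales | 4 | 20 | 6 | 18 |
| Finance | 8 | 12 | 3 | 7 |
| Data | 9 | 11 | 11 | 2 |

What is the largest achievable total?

339

Treat each block as its own option and order by rate: Sales/T1 20 > Sales/T2 18 > Finance/T1 12 > Data/T1 11 > Finance/T2 7 > Data/T2 2.
Sales T1 at 20: fill all 4 ; 19 left.
Fill Sales T2 block (6 at 18) ; 13 left.
Finance/T1 (12): +8 ; 5 left.
Data T1 at 11: only 5 left, fill 5.
Total = 20×4 + 18×6 + 12×8 + 11×5 = 339.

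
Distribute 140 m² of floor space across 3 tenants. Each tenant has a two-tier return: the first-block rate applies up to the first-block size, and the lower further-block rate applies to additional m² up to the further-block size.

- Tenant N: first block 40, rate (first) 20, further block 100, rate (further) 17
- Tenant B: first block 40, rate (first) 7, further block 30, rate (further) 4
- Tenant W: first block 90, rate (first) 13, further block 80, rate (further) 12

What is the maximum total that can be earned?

Rank every tier by rate: Tenant N/tier1 20 > Tenant N/tier2 17 > Tenant W/tier1 13 > Tenant W/tier2 12 > Tenant B/tier1 7 > Tenant B/tier2 4.
Fill Tenant N tier1 block (40 at 20) → 100 left.
Tenant N/tier2 (17): +100 → 0 left.
Total = 20×40 + 17×100 = 2500.

2500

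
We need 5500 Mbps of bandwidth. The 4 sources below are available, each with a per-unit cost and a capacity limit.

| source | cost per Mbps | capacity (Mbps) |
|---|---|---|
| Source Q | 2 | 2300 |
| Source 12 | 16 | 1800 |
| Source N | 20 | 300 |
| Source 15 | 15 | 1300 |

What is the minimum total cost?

54900

Fill from the cheapest source first.
Take 2300 from Source Q at 2 → need 3200 more.
Source 15 (15): use full 1300 → 1900 Mbps to go.
Source 12 (16): use full 1800 → 100 Mbps to go.
Take 100 from Source N at 20 to finish.
Cost = 2300×2 + 1300×15 + 1800×16 + 100×20 = 54900.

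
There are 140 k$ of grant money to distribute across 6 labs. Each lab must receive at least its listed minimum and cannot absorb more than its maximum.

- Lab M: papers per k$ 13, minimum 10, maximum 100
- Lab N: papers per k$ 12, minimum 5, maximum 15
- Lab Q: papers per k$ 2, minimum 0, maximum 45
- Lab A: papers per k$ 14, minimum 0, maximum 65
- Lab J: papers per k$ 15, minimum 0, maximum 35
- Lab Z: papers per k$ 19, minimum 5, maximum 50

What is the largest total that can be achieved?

2225

Meeting every minimum uses 10+5+0+0+0+5 = 20 k$, leaving 120.
Order the labs by papers per k$: Lab Z 19 > Lab J 15 > Lab A 14 > Lab M 13 > Lab N 12 > Lab Q 2.
Lab Z takes 45 more to reach its cap of 50 — 75 left.
Give Lab J 35 more to hit its cap of 35 — 40 left.
Lab A has room for 65 more but only 40 remain, so it gets 40.
Total = 13×10 + 12×5 + 14×40 + 15×35 + 19×50 = 2225.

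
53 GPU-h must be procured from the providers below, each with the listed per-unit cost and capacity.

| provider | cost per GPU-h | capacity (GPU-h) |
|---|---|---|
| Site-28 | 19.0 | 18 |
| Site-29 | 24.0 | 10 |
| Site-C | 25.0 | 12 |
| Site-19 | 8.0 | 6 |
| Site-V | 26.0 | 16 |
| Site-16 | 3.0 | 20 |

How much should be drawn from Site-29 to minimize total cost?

9

Use providers in increasing cost order.
Site-16 (3.0): use full 20 ; 33 GPU-h to go.
Take 6 from Site-19 at 8.0 ; need 27 more.
Site-28 (19.0): use full 18 ; 9 GPU-h to go.
Take 9 from Site-29 at 24.0 to finish.
Site-C, Site-V: unused.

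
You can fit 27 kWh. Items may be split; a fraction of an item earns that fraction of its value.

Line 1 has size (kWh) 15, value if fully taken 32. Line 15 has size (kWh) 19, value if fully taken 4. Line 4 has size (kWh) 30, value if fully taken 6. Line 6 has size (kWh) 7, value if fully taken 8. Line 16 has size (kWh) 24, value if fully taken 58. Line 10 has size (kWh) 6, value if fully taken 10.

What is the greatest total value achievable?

Rank by value-to-size ratio: Line 16 58/24≈2.42, Line 1 32/15≈2.13, Line 10 10/6≈1.67, Line 6 8/7≈1.14, Line 15 4/19≈0.211, Line 4 6/30≈0.2.
All 24 kWh of Line 16 fit (value 58) — 3 remain.
Fill the last 3 kWh with part of Line 1: 3/15 of it earns 6.4.
Total value = 64.4.

64.4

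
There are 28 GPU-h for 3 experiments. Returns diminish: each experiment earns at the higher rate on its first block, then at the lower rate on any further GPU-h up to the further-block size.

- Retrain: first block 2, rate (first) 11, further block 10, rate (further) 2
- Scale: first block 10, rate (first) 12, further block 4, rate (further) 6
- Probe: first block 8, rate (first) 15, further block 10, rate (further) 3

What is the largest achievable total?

298

Treat each block as its own option and order by rate: Probe/first 15 > Scale/first 12 > Retrain/first 11 > Scale/second 6 > Probe/second 3 > Retrain/second 2.
Probe/first (15): +8 ; 20 left.
Scale/first (12): +10 ; 10 left.
Fill Retrain first block (2 at 11) ; 8 left.
Scale second at 6: fill all 4 ; 4 left.
4 remain; put them into Probe second at 3.
Total = 15×8 + 12×10 + 11×2 + 6×4 + 3×4 = 298.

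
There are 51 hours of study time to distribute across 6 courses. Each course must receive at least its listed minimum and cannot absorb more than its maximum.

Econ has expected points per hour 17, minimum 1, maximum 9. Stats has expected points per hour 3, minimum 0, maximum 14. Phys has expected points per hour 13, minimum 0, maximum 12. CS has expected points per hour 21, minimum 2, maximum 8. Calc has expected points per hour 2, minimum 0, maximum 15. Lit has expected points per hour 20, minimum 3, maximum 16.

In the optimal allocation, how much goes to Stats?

Meeting every minimum uses 1+0+0+2+0+3 = 6 hours, leaving 45.
Highest expected points per hour first: CS 21 > Lit 20 > Econ 17 > Phys 13 > Stats 3 > Calc 2.
Give CS 6 more to hit its cap of 8 → 39 left.
Lit: +13 to 16 (cap) → 26 left.
Econ takes 8 more to reach its cap of 9 → 18 left.
Phys: +12 to 12 (cap) → 6 left.
Stats has room for 14 more but only 6 remain, so it gets 6.

6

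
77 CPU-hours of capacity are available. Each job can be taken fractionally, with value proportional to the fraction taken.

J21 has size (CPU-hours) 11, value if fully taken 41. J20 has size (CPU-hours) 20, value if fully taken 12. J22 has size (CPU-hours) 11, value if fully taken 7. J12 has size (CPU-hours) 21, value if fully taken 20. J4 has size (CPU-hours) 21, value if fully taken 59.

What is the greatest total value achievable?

Best value per unit of size first: J21 41/11≈3.73, J4 59/21≈2.81, J12 20/21≈0.952, J22 7/11≈0.636, J20 12/20≈0.6.
J21: take in full, 11 CPU-hours for value 41 → 66 left.
All 21 CPU-hours of J4 fit (value 59) → 45 remain.
Take all of J12 (21 CPU-hours, value 20) → 24 CPU-hours left.
J22: take in full, 11 CPU-hours for value 7 → 13 left.
Only 13 CPU-hours remain; take 13/20 of J20 for value 12×13/20 = 7.8.
Total value = 134.8.

134.8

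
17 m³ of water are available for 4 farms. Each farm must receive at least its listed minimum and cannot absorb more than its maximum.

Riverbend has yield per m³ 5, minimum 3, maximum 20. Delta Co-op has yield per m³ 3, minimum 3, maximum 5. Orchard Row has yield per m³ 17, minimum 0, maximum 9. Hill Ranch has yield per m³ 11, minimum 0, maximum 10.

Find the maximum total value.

199

Meeting every minimum uses 3+3+0+0 = 6 m³, leaving 11.
Rank by yield per m³: Orchard Row 17 > Hill Ranch 11 > Riverbend 5 > Delta Co-op 3.
Orchard Row takes 9 more to reach its cap of 9 ; 2 left.
Hill Ranch has room for 10 more but only 2 remain, so it gets 2.
Total = 5×3 + 3×3 + 17×9 + 11×2 = 199.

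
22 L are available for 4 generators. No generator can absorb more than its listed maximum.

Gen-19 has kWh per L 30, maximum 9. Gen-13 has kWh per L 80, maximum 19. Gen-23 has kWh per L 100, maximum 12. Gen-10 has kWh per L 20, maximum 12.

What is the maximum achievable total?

Highest kWh per L first: Gen-23 100 > Gen-13 80 > Gen-19 30 > Gen-10 20.
Give Gen-23 12 to hit its cap of 12 ; 10 left.
Only 10 left; Gen-13 takes them to reach 10.
Total = 80×10 + 100×12 = 2000.

2000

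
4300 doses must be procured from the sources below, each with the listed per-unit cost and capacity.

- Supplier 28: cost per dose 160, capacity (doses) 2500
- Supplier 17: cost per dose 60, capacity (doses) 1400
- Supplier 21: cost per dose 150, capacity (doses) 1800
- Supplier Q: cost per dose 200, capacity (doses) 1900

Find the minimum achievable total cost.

530000

Fill from the cheapest source first.
Supplier 17 at 60: take all 1400 doses ; 2900 still needed.
Take 1800 from Supplier 21 at 150 ; need 1100 more.
Take 1100 from Supplier 28 at 160 to finish.
Supplier Q: unused.
Cost = 1400×60 + 1800×150 + 1100×160 = 530000.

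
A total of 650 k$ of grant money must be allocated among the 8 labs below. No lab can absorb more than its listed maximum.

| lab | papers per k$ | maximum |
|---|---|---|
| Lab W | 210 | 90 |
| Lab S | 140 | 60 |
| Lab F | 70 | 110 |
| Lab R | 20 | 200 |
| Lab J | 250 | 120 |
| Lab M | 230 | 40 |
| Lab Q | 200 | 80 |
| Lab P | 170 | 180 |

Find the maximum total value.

118700

Rank by papers per k$: Lab J 250 > Lab M 230 > Lab W 210 > Lab Q 200 > Lab P 170 > Lab S 140 > Lab F 70 > Lab R 20.
Give Lab J 120 to hit its cap of 120 → 530 left.
Give Lab M 40 to hit its cap of 40 → 490 left.
Lab W: +90 to 90 (cap) → 400 left.
Give Lab Q 80 to hit its cap of 80 → 320 left.
Lab P: +180 to 180 (cap) → 140 left.
Lab S: +60 to 60 (cap) → 80 left.
Only 80 left; Lab F takes them to reach 80.
Total = 210×90 + 140×60 + 70×80 + 250×120 + 230×40 + 200×80 + 170×180 = 118700.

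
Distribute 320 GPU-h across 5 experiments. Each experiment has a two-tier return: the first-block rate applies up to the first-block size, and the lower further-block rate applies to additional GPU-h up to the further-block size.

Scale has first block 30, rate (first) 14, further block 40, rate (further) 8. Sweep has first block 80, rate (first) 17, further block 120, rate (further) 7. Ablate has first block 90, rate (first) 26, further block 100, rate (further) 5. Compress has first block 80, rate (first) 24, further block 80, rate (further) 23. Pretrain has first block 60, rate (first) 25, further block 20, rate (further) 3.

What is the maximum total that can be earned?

7770

Order all 10 blocks by rate: Ablate/first 26 > Pretrain/first 25 > Compress/first 24 > Compress/second 23 > Sweep/first 17 > Scale/first 14 > Scale/second 8 > Sweep/second 7 > Ablate/second 5 > Pretrain/second 3.
Fill Ablate first block (90 at 26) → 230 left.
Pretrain first at 25: fill all 60 → 170 left.
Fill Compress first block (80 at 24) → 90 left.
Compress/second (23): +80 → 10 left.
10 remain; put them into Sweep first at 17.
Total = 26×90 + 25×60 + 24×80 + 23×80 + 17×10 = 7770.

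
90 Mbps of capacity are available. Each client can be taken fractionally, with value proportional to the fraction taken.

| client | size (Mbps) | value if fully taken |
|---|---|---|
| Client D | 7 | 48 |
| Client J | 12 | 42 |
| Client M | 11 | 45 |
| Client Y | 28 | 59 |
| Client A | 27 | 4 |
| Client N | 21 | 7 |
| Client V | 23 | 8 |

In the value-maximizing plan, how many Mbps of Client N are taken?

9

Rank by value-to-size ratio: Client D 48/7≈6.86, Client M 45/11≈4.09, Client J 42/12≈3.5, Client Y 59/28≈2.11, Client V 8/23≈0.348, Client N 7/21≈0.333, Client A 4/27≈0.148.
All 7 Mbps of Client D fit (value 48) — 83 remain.
All 11 Mbps of Client M fit (value 45) — 72 remain.
Take all of Client J (12 Mbps, value 42) — 60 Mbps left.
Take all of Client Y (28 Mbps, value 59) — 32 Mbps left.
Client V: take in full, 23 Mbps for value 8 — 9 left.
9 Mbps left: a 9/21 share of Client N gives 7×9/21 = 3.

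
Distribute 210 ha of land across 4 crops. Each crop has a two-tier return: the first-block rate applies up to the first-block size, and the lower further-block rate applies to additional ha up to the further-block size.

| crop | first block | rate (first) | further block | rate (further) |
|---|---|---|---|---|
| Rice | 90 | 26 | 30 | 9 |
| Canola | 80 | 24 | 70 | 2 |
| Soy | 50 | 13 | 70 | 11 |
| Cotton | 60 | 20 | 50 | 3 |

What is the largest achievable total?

5060

Order all 8 blocks by rate: Rice/tier1 26 > Canola/tier1 24 > Cotton/tier1 20 > Soy/tier1 13 > Soy/tier2 11 > Rice/tier2 9 > Cotton/tier2 3 > Canola/tier2 2.
Fill Rice tier1 block (90 at 26) — 120 left.
Fill Canola tier1 block (80 at 24) — 40 left.
Cotton tier1 at 20: only 40 left, fill 40.
Total = 26×90 + 24×80 + 20×40 = 5060.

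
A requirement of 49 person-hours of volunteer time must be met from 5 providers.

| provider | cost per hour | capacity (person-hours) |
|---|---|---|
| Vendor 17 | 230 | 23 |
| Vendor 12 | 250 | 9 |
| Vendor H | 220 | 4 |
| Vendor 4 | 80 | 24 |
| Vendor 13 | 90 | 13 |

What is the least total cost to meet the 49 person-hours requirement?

Use providers in increasing cost order.
Vendor 4 at 80: take all 24 person-hours ; 25 still needed.
Take 13 from Vendor 13 at 90 ; need 12 more.
Vendor H at 220: take all 4 person-hours ; 8 still needed.
Vendor 17 at 230: take 8 of its 23 ; requirement met.
Vendor 12: unused.
Cost = 24×80 + 13×90 + 4×220 + 8×230 = 5810.

5810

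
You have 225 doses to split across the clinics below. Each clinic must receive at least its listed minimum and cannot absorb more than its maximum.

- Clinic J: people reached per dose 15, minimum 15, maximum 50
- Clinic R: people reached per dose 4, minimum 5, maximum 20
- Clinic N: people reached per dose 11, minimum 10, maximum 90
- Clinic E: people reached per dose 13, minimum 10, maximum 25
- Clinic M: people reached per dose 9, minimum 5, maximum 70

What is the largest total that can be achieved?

Meeting every minimum uses 15+5+10+10+5 = 45 doses, leaving 180.
Rank by people reached per dose: Clinic J 15 > Clinic E 13 > Clinic N 11 > Clinic M 9 > Clinic R 4.
Clinic J takes 35 more to reach its cap of 50 → 145 left.
Clinic E takes 15 more to reach its cap of 25 → 130 left.
Clinic N: +80 to 90 (cap) → 50 left.
Clinic M has room for 65 more but only 50 remain, so it gets 55.
Total = 15×50 + 4×5 + 11×90 + 13×25 + 9×55 = 2580.

2580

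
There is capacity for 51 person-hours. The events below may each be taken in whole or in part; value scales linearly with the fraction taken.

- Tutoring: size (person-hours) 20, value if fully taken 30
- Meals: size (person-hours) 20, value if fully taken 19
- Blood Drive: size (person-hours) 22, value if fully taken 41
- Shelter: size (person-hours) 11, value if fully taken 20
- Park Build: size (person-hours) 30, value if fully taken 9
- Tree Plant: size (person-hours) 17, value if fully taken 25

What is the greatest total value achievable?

Rank by value-to-size ratio: Blood Drive 41/22≈1.86, Shelter 20/11≈1.82, Tutoring 30/20≈1.5, Tree Plant 25/17≈1.47, Meals 19/20≈0.95, Park Build 9/30≈0.3.
Blood Drive: take in full, 22 person-hours for value 41 — 29 left.
Shelter: take in full, 11 person-hours for value 20 — 18 left.
18 person-hours left: a 18/20 share of Tutoring gives 30×18/20 = 27.
Total value = 88.

88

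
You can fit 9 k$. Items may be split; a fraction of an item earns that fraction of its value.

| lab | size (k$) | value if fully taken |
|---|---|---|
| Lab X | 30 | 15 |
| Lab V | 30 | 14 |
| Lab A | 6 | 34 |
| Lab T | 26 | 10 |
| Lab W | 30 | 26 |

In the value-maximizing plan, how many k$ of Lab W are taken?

3

Sort by value density: Lab A 34/6≈5.67, Lab W 26/30≈0.867, Lab X 15/30≈0.5, Lab V 14/30≈0.467, Lab T 10/26≈0.385.
Lab A: take in full, 6 k$ for value 34 — 3 left.
Only 3 k$ remain; take 3/30 of Lab W for value 26×3/30 = 2.6.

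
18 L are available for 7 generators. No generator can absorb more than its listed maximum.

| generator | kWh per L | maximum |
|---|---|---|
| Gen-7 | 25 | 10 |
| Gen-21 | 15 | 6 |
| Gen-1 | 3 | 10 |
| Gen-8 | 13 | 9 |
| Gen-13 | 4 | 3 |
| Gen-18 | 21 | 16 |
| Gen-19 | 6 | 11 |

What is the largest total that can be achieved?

418

Highest kWh per L first: Gen-7 25 > Gen-18 21 > Gen-21 15 > Gen-8 13 > Gen-19 6 > Gen-13 4 > Gen-1 3.
Give Gen-7 10 to hit its cap of 10 → 8 left.
Only 8 left; Gen-18 takes them to reach 8.
Total = 25×10 + 21×8 = 418.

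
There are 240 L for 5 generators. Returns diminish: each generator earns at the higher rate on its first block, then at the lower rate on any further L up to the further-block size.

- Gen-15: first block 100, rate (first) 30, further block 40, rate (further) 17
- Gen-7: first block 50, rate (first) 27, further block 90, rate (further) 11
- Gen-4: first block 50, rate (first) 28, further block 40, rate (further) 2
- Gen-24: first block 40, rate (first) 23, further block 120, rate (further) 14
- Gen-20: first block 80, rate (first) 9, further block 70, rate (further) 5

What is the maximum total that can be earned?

6670

Treat each block as its own option and order by rate: Gen-15/tier1 30 > Gen-4/tier1 28 > Gen-7/tier1 27 > Gen-24/tier1 23 > Gen-15/tier2 17 > Gen-24/tier2 14 > Gen-7/tier2 11 > Gen-20/tier1 9 > Gen-20/tier2 5 > Gen-4/tier2 2.
Fill Gen-15 tier1 block (100 at 30) ; 140 left.
Fill Gen-4 tier1 block (50 at 28) ; 90 left.
Gen-7 tier1 at 27: fill all 50 ; 40 left.
Fill Gen-24 tier1 block (40 at 23) ; 0 left.
Total = 30×100 + 28×50 + 27×50 + 23×40 = 6670.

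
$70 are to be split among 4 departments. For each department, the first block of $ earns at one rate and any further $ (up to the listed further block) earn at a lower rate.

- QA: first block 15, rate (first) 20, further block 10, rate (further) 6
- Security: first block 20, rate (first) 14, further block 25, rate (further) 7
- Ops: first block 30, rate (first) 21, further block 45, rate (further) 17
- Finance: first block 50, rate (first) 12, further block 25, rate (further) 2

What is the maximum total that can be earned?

1355

Treat each block as its own option and order by rate: Ops/first 21 > QA/first 20 > Ops/second 17 > Security/first 14 > Finance/first 12 > Security/second 7 > QA/second 6 > Finance/second 2.
Fill Ops first block (30 at 21) — 40 left.
QA/first (20): +15 — 25 left.
25 remain; put them into Ops second at 17.
Total = 21×30 + 20×15 + 17×25 = 1355.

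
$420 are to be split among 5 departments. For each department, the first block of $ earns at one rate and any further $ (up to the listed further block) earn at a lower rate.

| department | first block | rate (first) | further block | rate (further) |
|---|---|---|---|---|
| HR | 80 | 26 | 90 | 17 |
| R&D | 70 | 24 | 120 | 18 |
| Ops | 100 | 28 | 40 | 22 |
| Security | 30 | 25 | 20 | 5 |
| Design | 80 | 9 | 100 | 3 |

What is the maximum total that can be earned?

9990

Order all 10 blocks by rate: Ops/tier1 28 > HR/tier1 26 > Security/tier1 25 > R&D/tier1 24 > Ops/tier2 22 > R&D/tier2 18 > HR/tier2 17 > Design/tier1 9 > Security/tier2 5 > Design/tier2 3.
Ops tier1 at 28: fill all 100 → 320 left.
HR tier1 at 26: fill all 80 → 240 left.
Security tier1 at 25: fill all 30 → 210 left.
R&D/tier1 (24): +70 → 140 left.
Fill Ops tier2 block (40 at 22) → 100 left.
R&D tier2 at 18: only 100 left, fill 100.
Total = 28×100 + 26×80 + 25×30 + 24×70 + 22×40 + 18×100 = 9990.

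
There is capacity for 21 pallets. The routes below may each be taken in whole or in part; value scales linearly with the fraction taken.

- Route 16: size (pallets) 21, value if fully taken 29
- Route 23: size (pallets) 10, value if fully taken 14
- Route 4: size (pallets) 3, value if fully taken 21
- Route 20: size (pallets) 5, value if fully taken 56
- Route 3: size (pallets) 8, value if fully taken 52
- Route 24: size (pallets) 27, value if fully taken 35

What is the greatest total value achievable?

136

Sort by value density: Route 20 56/5≈11.2, Route 4 21/3≈7, Route 3 52/8≈6.5, Route 23 14/10≈1.4, Route 16 29/21≈1.38, Route 24 35/27≈1.3.
Route 20: take in full, 5 pallets for value 56 → 16 left.
All 3 pallets of Route 4 fit (value 21) → 13 remain.
Route 3: take in full, 8 pallets for value 52 → 5 left.
Only 5 pallets remain; take 5/10 of Route 23 for value 14×5/10 = 7.
Total value = 136.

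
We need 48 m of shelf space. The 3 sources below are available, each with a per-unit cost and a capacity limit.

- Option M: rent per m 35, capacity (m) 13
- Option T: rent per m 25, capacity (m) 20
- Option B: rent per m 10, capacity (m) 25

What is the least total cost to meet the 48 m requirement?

Cheapest first:
Option B (10): use full 25 ; 23 m to go.
Take 20 from Option T at 25 ; need 3 more.
Take 3 from Option M at 35 to finish.
Cost = 25×10 + 20×25 + 3×35 = 855.

855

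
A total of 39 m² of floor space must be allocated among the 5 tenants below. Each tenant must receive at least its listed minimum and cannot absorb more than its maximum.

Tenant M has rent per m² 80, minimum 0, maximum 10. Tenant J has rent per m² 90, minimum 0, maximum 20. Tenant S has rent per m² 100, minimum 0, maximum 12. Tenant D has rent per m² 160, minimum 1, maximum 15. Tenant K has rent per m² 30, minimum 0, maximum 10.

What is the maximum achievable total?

4680

Meeting every minimum uses 0+0+0+1+0 = 1 m², leaving 38.
Order the tenants by rent per m²: Tenant D 160 > Tenant S 100 > Tenant J 90 > Tenant M 80 > Tenant K 30.
Give Tenant D 14 more to hit its cap of 15 ; 24 left.
Tenant S takes 12 more to reach its cap of 12 ; 12 left.
Tenant J: +12 (room for 20) → 12. Pool exhausted.
Total = 90×12 + 100×12 + 160×15 = 4680.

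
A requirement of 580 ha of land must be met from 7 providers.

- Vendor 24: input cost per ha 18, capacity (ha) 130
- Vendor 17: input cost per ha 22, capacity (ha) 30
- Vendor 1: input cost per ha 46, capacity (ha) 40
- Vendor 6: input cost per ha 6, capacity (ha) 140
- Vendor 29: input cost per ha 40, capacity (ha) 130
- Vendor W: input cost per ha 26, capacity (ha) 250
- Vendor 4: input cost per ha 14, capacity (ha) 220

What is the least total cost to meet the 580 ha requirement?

Cheapest first:
Vendor 6 at 6: take all 140 ha — 440 still needed.
Vendor 4 at 14: take all 220 ha — 220 still needed.
Take 130 from Vendor 24 at 18 — need 90 more.
Take 30 from Vendor 17 at 22 — need 60 more.
Vendor W (26): take the remaining 60 — done.
Vendor 29, Vendor 1: unused.
Cost = 140×6 + 220×14 + 130×18 + 30×22 + 60×26 = 8480.

8480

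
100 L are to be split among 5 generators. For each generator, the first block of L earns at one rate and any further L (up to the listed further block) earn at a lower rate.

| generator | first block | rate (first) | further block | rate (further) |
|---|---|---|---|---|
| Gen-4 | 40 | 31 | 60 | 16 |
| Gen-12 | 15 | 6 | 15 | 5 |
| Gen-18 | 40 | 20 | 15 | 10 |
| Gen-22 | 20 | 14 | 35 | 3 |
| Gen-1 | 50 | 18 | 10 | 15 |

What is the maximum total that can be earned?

2400

Rank every tier by rate: Gen-4/T1 31 > Gen-18/T1 20 > Gen-1/T1 18 > Gen-4/T2 16 > Gen-1/T2 15 > Gen-22/T1 14 > Gen-18/T2 10 > Gen-12/T1 6 > Gen-12/T2 5 > Gen-22/T2 3.
Gen-4/T1 (31): +40 ; 60 left.
Gen-18 T1 at 20: fill all 40 ; 20 left.
20 remain; put them into Gen-1 T1 at 18.
Total = 31×40 + 20×40 + 18×20 = 2400.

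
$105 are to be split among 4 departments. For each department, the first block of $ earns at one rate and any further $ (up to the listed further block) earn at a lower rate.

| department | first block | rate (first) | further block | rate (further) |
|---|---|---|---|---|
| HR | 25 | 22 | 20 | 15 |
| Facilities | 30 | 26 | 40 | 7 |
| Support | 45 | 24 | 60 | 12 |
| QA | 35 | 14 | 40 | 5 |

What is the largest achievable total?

2485

Order all 8 blocks by rate: Facilities/first 26 > Support/first 24 > HR/first 22 > HR/second 15 > QA/first 14 > Support/second 12 > Facilities/second 7 > QA/second 5.
Facilities/first (26): +30 ; 75 left.
Fill Support first block (45 at 24) ; 30 left.
HR first at 22: fill all 25 ; 5 left.
HR second at 15: only 5 left, fill 5.
Total = 26×30 + 24×45 + 22×25 + 15×5 = 2485.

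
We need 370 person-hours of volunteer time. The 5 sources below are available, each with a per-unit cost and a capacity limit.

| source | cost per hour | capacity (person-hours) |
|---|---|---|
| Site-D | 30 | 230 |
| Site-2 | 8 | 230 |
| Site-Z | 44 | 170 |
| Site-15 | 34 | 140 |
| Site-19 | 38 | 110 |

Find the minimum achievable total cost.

6040

Fill from the cheapest source first.
Site-2 (8): use full 230 → 140 person-hours to go.
Take 140 from Site-D at 30 to finish.
Site-15, Site-19, Site-Z: unused.
Cost = 230×8 + 140×30 = 6040.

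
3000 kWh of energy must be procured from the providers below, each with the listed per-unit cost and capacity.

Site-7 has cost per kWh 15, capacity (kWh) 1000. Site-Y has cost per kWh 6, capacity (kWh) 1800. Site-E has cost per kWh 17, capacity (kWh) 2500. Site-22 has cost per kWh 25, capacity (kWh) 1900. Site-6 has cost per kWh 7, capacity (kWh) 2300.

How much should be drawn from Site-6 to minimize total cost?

Cheapest first:
Site-Y at 6: take all 1800 kWh ; 1200 still needed.
Take 1200 from Site-6 at 7 to finish.
Site-7, Site-E, Site-22: unused.

1200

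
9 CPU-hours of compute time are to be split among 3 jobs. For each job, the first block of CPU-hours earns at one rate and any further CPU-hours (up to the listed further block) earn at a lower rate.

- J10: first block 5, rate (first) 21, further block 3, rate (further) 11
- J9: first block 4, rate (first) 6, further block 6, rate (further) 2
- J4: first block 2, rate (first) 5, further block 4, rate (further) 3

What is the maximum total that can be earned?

144

Rank every tier by rate: J10/first 21 > J10/second 11 > J9/first 6 > J4/first 5 > J4/second 3 > J9/second 2.
J10 first at 21: fill all 5 ; 4 left.
J10 second at 11: fill all 3 ; 1 left.
J9 first at 6: only 1 left, fill 1.
Total = 21×5 + 11×3 + 6×1 = 144.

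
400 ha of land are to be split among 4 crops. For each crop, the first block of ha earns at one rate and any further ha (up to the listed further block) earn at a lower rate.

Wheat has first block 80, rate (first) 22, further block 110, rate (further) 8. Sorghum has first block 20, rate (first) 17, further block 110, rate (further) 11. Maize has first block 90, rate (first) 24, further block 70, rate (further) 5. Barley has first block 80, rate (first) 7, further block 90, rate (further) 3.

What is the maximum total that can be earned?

Rank every tier by rate: Maize/tier1 24 > Wheat/tier1 22 > Sorghum/tier1 17 > Sorghum/tier2 11 > Wheat/tier2 8 > Barley/tier1 7 > Maize/tier2 5 > Barley/tier2 3.
Maize/tier1 (24): +90 — 310 left.
Wheat tier1 at 22: fill all 80 — 230 left.
Fill Sorghum tier1 block (20 at 17) — 210 left.
Sorghum tier2 at 11: fill all 110 — 100 left.
Wheat/tier2: +100 of 110 at 8; pool empty.
Total = 24×90 + 22×80 + 17×20 + 11×110 + 8×100 = 6270.

6270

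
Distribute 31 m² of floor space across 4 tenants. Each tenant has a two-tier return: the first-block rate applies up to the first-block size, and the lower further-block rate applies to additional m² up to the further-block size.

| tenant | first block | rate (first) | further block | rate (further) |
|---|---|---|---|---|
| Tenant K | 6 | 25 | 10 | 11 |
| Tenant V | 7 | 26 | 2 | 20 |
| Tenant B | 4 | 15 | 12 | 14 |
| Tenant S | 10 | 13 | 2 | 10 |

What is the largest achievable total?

Rank every tier by rate: Tenant V/tier1 26 > Tenant K/tier1 25 > Tenant V/tier2 20 > Tenant B/tier1 15 > Tenant B/tier2 14 > Tenant S/tier1 13 > Tenant K/tier2 11 > Tenant S/tier2 10.
Tenant V tier1 at 26: fill all 7 → 24 left.
Tenant K tier1 at 25: fill all 6 → 18 left.
Tenant V tier2 at 20: fill all 2 → 16 left.
Tenant B tier1 at 15: fill all 4 → 12 left.
Tenant B/tier2 (14): +12 → 0 left.
Total = 26×7 + 25×6 + 20×2 + 15×4 + 14×12 = 600.

600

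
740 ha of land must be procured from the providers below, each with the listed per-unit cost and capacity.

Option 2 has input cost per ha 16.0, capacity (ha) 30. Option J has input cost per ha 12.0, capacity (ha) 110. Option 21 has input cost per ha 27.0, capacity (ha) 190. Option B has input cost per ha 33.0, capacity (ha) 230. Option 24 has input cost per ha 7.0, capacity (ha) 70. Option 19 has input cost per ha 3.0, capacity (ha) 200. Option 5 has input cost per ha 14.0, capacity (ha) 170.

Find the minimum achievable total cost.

Fill from the cheapest provider first.
Option 19 at 3.0: take all 200 ha ; 540 still needed.
Option 24 at 7.0: take all 70 ha ; 470 still needed.
Option J (12.0): use full 110 ; 360 ha to go.
Option 5 at 14.0: take all 170 ha ; 190 still needed.
Take 30 from Option 2 at 16.0 ; need 160 more.
Option 21 at 27.0: take 160 of its 190 ; requirement met.
Option B: unused.
Cost = 200×3.0 + 70×7.0 + 110×12.0 + 170×14.0 + 30×16.0 + 160×27.0 = 9590.

9590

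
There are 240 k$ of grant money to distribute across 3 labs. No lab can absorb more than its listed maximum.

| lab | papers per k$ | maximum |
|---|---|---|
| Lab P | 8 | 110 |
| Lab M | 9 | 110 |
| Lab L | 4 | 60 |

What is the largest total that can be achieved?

Order the labs by papers per k$: Lab M 9 > Lab P 8 > Lab L 4.
Lab M: +110 to 110 (cap) — 130 left.
Lab P takes 110 to reach its cap of 110 — 20 left.
Lab L has room for 60 but only 20 remain, so it gets 20.
Total = 8×110 + 9×110 + 4×20 = 1950.

1950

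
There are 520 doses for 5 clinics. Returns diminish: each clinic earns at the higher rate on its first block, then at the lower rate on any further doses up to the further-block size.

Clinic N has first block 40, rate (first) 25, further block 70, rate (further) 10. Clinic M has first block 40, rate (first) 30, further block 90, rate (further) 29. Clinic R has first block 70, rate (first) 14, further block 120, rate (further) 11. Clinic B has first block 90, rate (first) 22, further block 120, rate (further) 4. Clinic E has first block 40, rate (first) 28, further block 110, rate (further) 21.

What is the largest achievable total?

11640

Rank every tier by rate: Clinic M/tier1 30 > Clinic M/tier2 29 > Clinic E/tier1 28 > Clinic N/tier1 25 > Clinic B/tier1 22 > Clinic E/tier2 21 > Clinic R/tier1 14 > Clinic R/tier2 11 > Clinic N/tier2 10 > Clinic B/tier2 4.
Clinic M tier1 at 30: fill all 40 → 480 left.
Clinic M tier2 at 29: fill all 90 → 390 left.
Clinic E/tier1 (28): +40 → 350 left.
Fill Clinic N tier1 block (40 at 25) → 310 left.
Fill Clinic B tier1 block (90 at 22) → 220 left.
Clinic E tier2 at 21: fill all 110 → 110 left.
Clinic R tier1 at 14: fill all 70 → 40 left.
Clinic R/tier2: +40 of 120 at 11; pool empty.
Total = 30×40 + 29×90 + 28×40 + 25×40 + 22×90 + 21×110 + 14×70 + 11×40 = 11640.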